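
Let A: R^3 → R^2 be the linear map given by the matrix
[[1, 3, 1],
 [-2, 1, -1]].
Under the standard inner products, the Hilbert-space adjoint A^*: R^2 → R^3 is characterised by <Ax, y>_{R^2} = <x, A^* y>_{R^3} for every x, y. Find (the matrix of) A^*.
A^* = A^T =
[[1, -2],
 [3, 1],
 [1, -1]]

For real matrices with standard dot products, the defining identity <Ax, y> = <x, A^* y> gives (Ax)^T y = x^T (A^*) y, i.e. x^T A^T y = x^T (A^*) y. Since this holds for all x, y, we must have A^* = A^T. Therefore
A^* =
[[1, -2],
 [3, 1],
 [1, -1]].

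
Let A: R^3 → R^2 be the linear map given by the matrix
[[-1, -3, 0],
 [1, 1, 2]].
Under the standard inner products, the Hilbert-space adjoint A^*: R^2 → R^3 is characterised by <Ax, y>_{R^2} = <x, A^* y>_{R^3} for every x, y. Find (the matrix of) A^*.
A^* = A^T =
[[-1, 1],
 [-3, 1],
 [0, 2]]

For real matrices with standard dot products, the defining identity <Ax, y> = <x, A^* y> gives (Ax)^T y = x^T (A^*) y, i.e. x^T A^T y = x^T (A^*) y. Since this holds for all x, y, we must have A^* = A^T. Therefore
A^* =
[[-1, 1],
 [-3, 1],
 [0, 2]].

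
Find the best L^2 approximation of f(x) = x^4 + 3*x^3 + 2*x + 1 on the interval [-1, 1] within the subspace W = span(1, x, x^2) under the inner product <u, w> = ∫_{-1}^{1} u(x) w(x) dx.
g(x) = 6*x^2/7 + 19*x/5 + 32/35

The best approximation g ∈ W is the orthogonal projection of f onto W. Writing g = a_0 + a_1 x + a_2 x^2, the coefficients solve the normal equations G · a = b where
  G_{ij} = <φ_i, φ_j> and b_i = <f, φ_i>, with φ_0 = 1, φ_1 = x, φ_2 = x^2.
G =
  [2, 0, 2/3]
  [0, 2/3, 0]
  [2/3, 0, 2/5],
b = (12/5, 38/15, 20/21).
Solving gives a_0 = 32/35, a_1 = 19/5, a_2 = 6/7, so
  g(x) = 6*x^2/7 + 19*x/5 + 32/35.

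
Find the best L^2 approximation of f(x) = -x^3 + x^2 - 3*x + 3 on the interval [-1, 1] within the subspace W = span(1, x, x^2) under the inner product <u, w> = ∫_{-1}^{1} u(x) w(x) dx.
g(x) = x^2 - 18*x/5 + 3

The best approximation g ∈ W is the orthogonal projection of f onto W. Writing g = a_0 + a_1 x + a_2 x^2, the coefficients solve the normal equations G · a = b where
  G_{ij} = <φ_i, φ_j> and b_i = <f, φ_i>, with φ_0 = 1, φ_1 = x, φ_2 = x^2.
G =
  [2, 0, 2/3]
  [0, 2/3, 0]
  [2/3, 0, 2/5],
b = (20/3, -12/5, 12/5).
Solving gives a_0 = 3, a_1 = -18/5, a_2 = 1, so
  g(x) = x^2 - 18*x/5 + 3.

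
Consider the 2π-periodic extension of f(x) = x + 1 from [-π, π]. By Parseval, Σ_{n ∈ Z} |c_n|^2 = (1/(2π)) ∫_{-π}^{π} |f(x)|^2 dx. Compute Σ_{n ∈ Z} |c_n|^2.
Σ |c_n|^2 = π^2/3 + 1

Expand and integrate term by term over [-π, π]:
  ∫ (x)^2 dx = 1·(2π^3/3); ∫ 2·1·(1)·x dx = 0 (odd integrand); ∫ 1^2 dx = 1·2π.
So (1/(2π)) ∫_{-π}^{π} (x + 1)^2 dx = 1π^2/3 + 1 = π^2/3 + 1.
Parseval ⇒ Σ |c_n|^2 = π^2/3 + 1.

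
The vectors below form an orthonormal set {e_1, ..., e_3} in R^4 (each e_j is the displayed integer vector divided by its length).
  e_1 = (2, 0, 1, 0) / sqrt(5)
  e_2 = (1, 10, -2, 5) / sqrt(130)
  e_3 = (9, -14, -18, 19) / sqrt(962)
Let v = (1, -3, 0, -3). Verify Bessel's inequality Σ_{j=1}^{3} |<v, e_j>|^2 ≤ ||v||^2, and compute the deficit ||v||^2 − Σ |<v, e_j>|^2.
Σ |<v, e_j>|^2 = 582/37; ||v||^2 = 19; deficit = 121/37

Write each e_j = u_j / sqrt(<u_j, u_j>) where u_j is the displayed integer vector. Then <v, e_j> = <v, u_j> / sqrt(<u_j, u_j>), so |<v, e_j>|^2 = <v, u_j>^2 / <u_j, u_j>.
Coefficients: <v, e_1> = 2/sqrt(5), <v, e_2> = -44/sqrt(130), <v, e_3> = -6/sqrt(962).
Square and sum: Σ |<v, e_j>|^2 = 582/37.
Compute ||v||^2 = v·v = 19.
Deficit = 19 − 582/37 = 121/37 ≥ 0, confirming Bessel's inequality. (The deficit equals ||v − Σ <v,e_j> e_j||^2, the squared distance from v to span{e_j}.)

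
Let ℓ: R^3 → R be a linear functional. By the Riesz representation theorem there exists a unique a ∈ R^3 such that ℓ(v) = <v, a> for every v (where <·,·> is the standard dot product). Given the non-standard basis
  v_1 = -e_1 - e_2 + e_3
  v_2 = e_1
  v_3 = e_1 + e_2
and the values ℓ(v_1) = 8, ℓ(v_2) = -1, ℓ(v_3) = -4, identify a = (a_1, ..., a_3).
a = (-1, -3, 4)

Write a = (a_1, ..., a_3) in the standard basis. For each basis vector v_i, ℓ(v_i) = <v_i, a> is a linear equation in the a_j's. Collect the n equations into a matrix system V a = ℓ, where row i of V is v_i (expressed in the standard basis). Since V is invertible (lower-triangular with 1s on the diagonal, up to permutation), solve by back-substitution:
  V =
[[-1, -1, 1],
 [1, 0, 0],
 [1, 1, 0]]
  V a = (8, -1, -4)
Solving gives a = (-1, -3, 4).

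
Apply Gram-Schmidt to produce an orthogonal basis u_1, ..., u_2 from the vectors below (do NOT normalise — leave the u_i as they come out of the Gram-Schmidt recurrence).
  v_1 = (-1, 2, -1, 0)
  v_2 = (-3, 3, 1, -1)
Orthogonal basis:
  u_1 = (-1, 2, -1, 0)
  u_2 = (-5/3, 1/3, 7/3, -1)

Apply the Gram-Schmidt recurrence
  u_1 = v_1
  u_i = v_i − Σ_{j<i} ((v_i · u_j) / (u_j · u_j)) · u_j.

Step by step this gives:
  u_1 = (-1, 2, -1, 0)
  u_2 = (-5/3, 1/3, 7/3, -1)

Orthogonality check:
  u_2 · u_1 = 0 (should be 0)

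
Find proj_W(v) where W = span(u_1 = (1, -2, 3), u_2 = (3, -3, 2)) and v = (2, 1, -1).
proj_W(v) = (96/83, -15/83, -125/83)

Set up U = [u_1 | ... | u_2] ∈ R^(3×2). The projector onto W = col(U) is P = U (U^T U)^(-1) U^T.
Compute U^T U =
  [14, 15]
  [15, 22],
and U^T v = (-3, 1).
Solve U^T U · c = U^T v for the coefficients: c = (-81/83, 59/83). The projection is proj_W(v) = U c.
Check: (v - proj_W(v)) · u_1 = 0  (should be 0).
Check: (v - proj_W(v)) · u_2 = 0  (should be 0).
Result: proj_W(v) = (96/83, -15/83, -125/83).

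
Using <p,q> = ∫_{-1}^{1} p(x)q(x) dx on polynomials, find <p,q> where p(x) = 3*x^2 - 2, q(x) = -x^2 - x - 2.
<p,q> = 62/15

Expand the product: p(x)·q(x) = -3*x^4 - 3*x^3 - 4*x^2 + 2*x + 4.
∫_{-1}^{1} of each monomial x^k gives [2/(k+1) if k even, 0 if k odd]. Integrating term-by-term (or equivalently evaluating the antiderivative F(x) = -3*x^5/5 - 3*x^4/4 - 4*x^3/3 + x^2 + 4*x at the endpoints):
  F(1) − F(−1) = 139/60 − (-109/60) = 62/15.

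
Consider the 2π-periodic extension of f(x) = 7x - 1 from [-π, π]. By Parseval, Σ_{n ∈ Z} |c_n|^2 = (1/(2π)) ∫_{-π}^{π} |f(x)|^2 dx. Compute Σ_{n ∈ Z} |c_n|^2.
Σ |c_n|^2 = 49π^2/3 + 1

Expand and integrate term by term over [-π, π]:
  ∫ (7x)^2 dx = 49·(2π^3/3); ∫ 2·7·(-1)·x dx = 0 (odd integrand); ∫ (-1)^2 dx = 1·2π.
So (1/(2π)) ∫_{-π}^{π} (7x - 1)^2 dx = 49π^2/3 + 1 = 49π^2/3 + 1.
Parseval ⇒ Σ |c_n|^2 = 49π^2/3 + 1.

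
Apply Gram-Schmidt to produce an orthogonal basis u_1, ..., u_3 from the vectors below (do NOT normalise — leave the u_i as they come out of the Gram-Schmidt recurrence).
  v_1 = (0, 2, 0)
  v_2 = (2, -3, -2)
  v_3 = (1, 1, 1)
Orthogonal basis:
  u_1 = (0, 2, 0)
  u_2 = (2, 0, -2)
  u_3 = (1, 0, 1)

Apply the Gram-Schmidt recurrence
  u_1 = v_1
  u_i = v_i − Σ_{j<i} ((v_i · u_j) / (u_j · u_j)) · u_j.

Step by step this gives:
  u_1 = (0, 2, 0)
  u_2 = (2, 0, -2)
  u_3 = (1, 0, 1)

Orthogonality check:
  u_2 · u_1 = 0 (should be 0)
  u_3 · u_1 = 0 (should be 0)
  u_3 · u_2 = 0 (should be 0)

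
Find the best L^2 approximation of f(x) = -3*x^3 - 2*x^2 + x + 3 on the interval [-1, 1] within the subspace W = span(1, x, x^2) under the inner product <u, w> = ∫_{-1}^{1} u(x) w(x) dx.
g(x) = -2*x^2 - 4*x/5 + 3

The best approximation g ∈ W is the orthogonal projection of f onto W. Writing g = a_0 + a_1 x + a_2 x^2, the coefficients solve the normal equations G · a = b where
  G_{ij} = <φ_i, φ_j> and b_i = <f, φ_i>, with φ_0 = 1, φ_1 = x, φ_2 = x^2.
G =
  [2, 0, 2/3]
  [0, 2/3, 0]
  [2/3, 0, 2/5],
b = (14/3, -8/15, 6/5).
Solving gives a_0 = 3, a_1 = -4/5, a_2 = -2, so
  g(x) = -2*x^2 - 4*x/5 + 3.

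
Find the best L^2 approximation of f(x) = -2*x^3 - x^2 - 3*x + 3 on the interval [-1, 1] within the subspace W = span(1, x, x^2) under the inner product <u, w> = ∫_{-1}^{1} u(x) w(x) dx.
g(x) = -x^2 - 21*x/5 + 3

The best approximation g ∈ W is the orthogonal projection of f onto W. Writing g = a_0 + a_1 x + a_2 x^2, the coefficients solve the normal equations G · a = b where
  G_{ij} = <φ_i, φ_j> and b_i = <f, φ_i>, with φ_0 = 1, φ_1 = x, φ_2 = x^2.
G =
  [2, 0, 2/3]
  [0, 2/3, 0]
  [2/3, 0, 2/5],
b = (16/3, -14/5, 8/5).
Solving gives a_0 = 3, a_1 = -21/5, a_2 = -1, so
  g(x) = -x^2 - 21*x/5 + 3.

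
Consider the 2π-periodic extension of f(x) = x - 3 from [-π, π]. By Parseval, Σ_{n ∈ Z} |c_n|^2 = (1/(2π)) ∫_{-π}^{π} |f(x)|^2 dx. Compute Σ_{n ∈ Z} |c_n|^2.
Σ |c_n|^2 = π^2/3 + 9

Expand and integrate term by term over [-π, π]:
  ∫ (x)^2 dx = 1·(2π^3/3); ∫ 2·1·(-3)·x dx = 0 (odd integrand); ∫ (-3)^2 dx = 9·2π.
So (1/(2π)) ∫_{-π}^{π} (x - 3)^2 dx = 1π^2/3 + 9 = π^2/3 + 9.
Parseval ⇒ Σ |c_n|^2 = π^2/3 + 9.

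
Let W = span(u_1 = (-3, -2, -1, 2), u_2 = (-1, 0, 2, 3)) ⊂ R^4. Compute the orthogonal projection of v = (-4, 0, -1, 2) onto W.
proj_W(v) = (-571/203, -52/29, -132/203, 439/203)

Set up U = [u_1 | ... | u_2] ∈ R^(4×2). The projector onto W = col(U) is P = U (U^T U)^(-1) U^T.
Compute U^T U =
  [18, 7]
  [7, 14],
and U^T v = (17, 8).
Solve U^T U · c = U^T v for the coefficients: c = (26/29, 25/203). The projection is proj_W(v) = U c.
Check: (v - proj_W(v)) · u_1 = 0  (should be 0).
Check: (v - proj_W(v)) · u_2 = 0  (should be 0).
Result: proj_W(v) = (-571/203, -52/29, -132/203, 439/203).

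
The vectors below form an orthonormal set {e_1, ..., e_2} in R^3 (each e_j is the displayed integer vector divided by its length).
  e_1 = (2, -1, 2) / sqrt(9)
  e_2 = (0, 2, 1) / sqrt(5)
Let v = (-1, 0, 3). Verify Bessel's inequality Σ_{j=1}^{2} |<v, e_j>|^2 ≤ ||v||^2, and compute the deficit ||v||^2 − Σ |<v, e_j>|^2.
Σ |<v, e_j>|^2 = 161/45; ||v||^2 = 10; deficit = 289/45

Write each e_j = u_j / sqrt(<u_j, u_j>) where u_j is the displayed integer vector. Then <v, e_j> = <v, u_j> / sqrt(<u_j, u_j>), so |<v, e_j>|^2 = <v, u_j>^2 / <u_j, u_j>.
Coefficients: <v, e_1> = 4/sqrt(9), <v, e_2> = 3/sqrt(5).
Square and sum: Σ |<v, e_j>|^2 = 161/45.
Compute ||v||^2 = v·v = 10.
Deficit = 10 − 161/45 = 289/45 ≥ 0, confirming Bessel's inequality. (The deficit equals ||v − Σ <v,e_j> e_j||^2, the squared distance from v to span{e_j}.)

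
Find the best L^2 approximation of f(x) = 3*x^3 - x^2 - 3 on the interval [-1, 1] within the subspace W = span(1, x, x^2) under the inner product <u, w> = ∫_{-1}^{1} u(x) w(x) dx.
g(x) = -x^2 + 9*x/5 - 3

The best approximation g ∈ W is the orthogonal projection of f onto W. Writing g = a_0 + a_1 x + a_2 x^2, the coefficients solve the normal equations G · a = b where
  G_{ij} = <φ_i, φ_j> and b_i = <f, φ_i>, with φ_0 = 1, φ_1 = x, φ_2 = x^2.
G =
  [2, 0, 2/3]
  [0, 2/3, 0]
  [2/3, 0, 2/5],
b = (-20/3, 6/5, -12/5).
Solving gives a_0 = -3, a_1 = 9/5, a_2 = -1, so
  g(x) = -x^2 + 9*x/5 - 3.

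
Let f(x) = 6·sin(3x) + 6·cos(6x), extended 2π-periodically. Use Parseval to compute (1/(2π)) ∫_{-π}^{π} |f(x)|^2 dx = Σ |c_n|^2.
Σ |c_n|^2 = 36

Expand |f|^2 and use orthogonality of {sin(nx), cos(mx)} on [-π, π]:
  ∫_{-π}^{π} sin(nx)^2 dx = π, ∫ cos(mx)^2 dx = π, and cross terms integrate to 0.
So ∫_{-π}^{π} f(x)^2 dx = 6^2 · π + 6^2 · π = (36 + 36)π.
Divide by 2π: (36 + 36)/2 = 36.
By Parseval, this equals Σ |c_n|^2.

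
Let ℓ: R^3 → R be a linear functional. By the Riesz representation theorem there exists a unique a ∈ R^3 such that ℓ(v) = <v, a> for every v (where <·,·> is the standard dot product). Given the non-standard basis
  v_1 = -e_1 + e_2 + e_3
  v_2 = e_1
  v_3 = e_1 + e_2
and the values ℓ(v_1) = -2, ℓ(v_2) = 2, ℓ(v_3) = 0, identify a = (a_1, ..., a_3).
a = (2, -2, 2)

Write a = (a_1, ..., a_3) in the standard basis. For each basis vector v_i, ℓ(v_i) = <v_i, a> is a linear equation in the a_j's. Collect the n equations into a matrix system V a = ℓ, where row i of V is v_i (expressed in the standard basis). Since V is invertible (lower-triangular with 1s on the diagonal, up to permutation), solve by back-substitution:
  V =
[[-1, 1, 1],
 [1, 0, 0],
 [1, 1, 0]]
  V a = (-2, 2, 0)
Solving gives a = (2, -2, 2).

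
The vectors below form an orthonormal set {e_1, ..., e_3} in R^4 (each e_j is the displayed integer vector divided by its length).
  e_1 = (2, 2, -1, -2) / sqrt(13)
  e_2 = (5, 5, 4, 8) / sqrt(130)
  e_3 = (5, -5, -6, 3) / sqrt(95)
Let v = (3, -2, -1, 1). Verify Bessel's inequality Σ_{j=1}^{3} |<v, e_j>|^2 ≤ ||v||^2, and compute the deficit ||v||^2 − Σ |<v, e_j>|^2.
Σ |<v, e_j>|^2 = 489/38; ||v||^2 = 15; deficit = 81/38

Write each e_j = u_j / sqrt(<u_j, u_j>) where u_j is the displayed integer vector. Then <v, e_j> = <v, u_j> / sqrt(<u_j, u_j>), so |<v, e_j>|^2 = <v, u_j>^2 / <u_j, u_j>.
Coefficients: <v, e_1> = 1/sqrt(13), <v, e_2> = 9/sqrt(130), <v, e_3> = 34/sqrt(95).
Square and sum: Σ |<v, e_j>|^2 = 489/38.
Compute ||v||^2 = v·v = 15.
Deficit = 15 − 489/38 = 81/38 ≥ 0, confirming Bessel's inequality. (The deficit equals ||v − Σ <v,e_j> e_j||^2, the squared distance from v to span{e_j}.)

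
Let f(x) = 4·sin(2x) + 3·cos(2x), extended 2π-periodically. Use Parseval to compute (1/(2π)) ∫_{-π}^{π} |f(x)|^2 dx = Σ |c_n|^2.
Σ |c_n|^2 = 25/2

Expand |f|^2 and use orthogonality of {sin(nx), cos(mx)} on [-π, π]:
  ∫_{-π}^{π} sin(nx)^2 dx = π, ∫ cos(mx)^2 dx = π, and cross terms integrate to 0.
So ∫_{-π}^{π} f(x)^2 dx = 4^2 · π + 3^2 · π = (16 + 9)π.
Divide by 2π: (16 + 9)/2 = 25/2.
By Parseval, this equals Σ |c_n|^2.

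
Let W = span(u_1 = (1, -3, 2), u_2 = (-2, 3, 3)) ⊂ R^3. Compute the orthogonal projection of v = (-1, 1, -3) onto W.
proj_W(v) = (-28/283, 402/283, -798/283)

Set up U = [u_1 | ... | u_2] ∈ R^(3×2). The projector onto W = col(U) is P = U (U^T U)^(-1) U^T.
Compute U^T U =
  [14, -5]
  [-5, 22],
and U^T v = (-10, -4).
Solve U^T U · c = U^T v for the coefficients: c = (-240/283, -106/283). The projection is proj_W(v) = U c.
Check: (v - proj_W(v)) · u_1 = 0  (should be 0).
Check: (v - proj_W(v)) · u_2 = 0  (should be 0).
Result: proj_W(v) = (-28/283, 402/283, -798/283).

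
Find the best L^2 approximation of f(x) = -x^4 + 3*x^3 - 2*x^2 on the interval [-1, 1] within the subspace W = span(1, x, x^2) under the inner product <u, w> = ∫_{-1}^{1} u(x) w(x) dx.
g(x) = -20*x^2/7 + 9*x/5 + 3/35

The best approximation g ∈ W is the orthogonal projection of f onto W. Writing g = a_0 + a_1 x + a_2 x^2, the coefficients solve the normal equations G · a = b where
  G_{ij} = <φ_i, φ_j> and b_i = <f, φ_i>, with φ_0 = 1, φ_1 = x, φ_2 = x^2.
G =
  [2, 0, 2/3]
  [0, 2/3, 0]
  [2/3, 0, 2/5],
b = (-26/15, 6/5, -38/35).
Solving gives a_0 = 3/35, a_1 = 9/5, a_2 = -20/7, so
  g(x) = -20*x^2/7 + 9*x/5 + 3/35.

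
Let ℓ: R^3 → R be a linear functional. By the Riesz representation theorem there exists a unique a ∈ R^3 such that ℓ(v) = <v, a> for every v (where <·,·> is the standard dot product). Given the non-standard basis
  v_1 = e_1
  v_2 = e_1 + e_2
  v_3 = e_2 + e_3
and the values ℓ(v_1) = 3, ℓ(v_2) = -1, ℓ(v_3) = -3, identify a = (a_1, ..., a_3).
a = (3, -4, 1)

Write a = (a_1, ..., a_3) in the standard basis. For each basis vector v_i, ℓ(v_i) = <v_i, a> is a linear equation in the a_j's. Collect the n equations into a matrix system V a = ℓ, where row i of V is v_i (expressed in the standard basis). Since V is invertible (lower-triangular with 1s on the diagonal, up to permutation), solve by back-substitution:
  V =
[[1, 0, 0],
 [1, 1, 0],
 [0, 1, 1]]
  V a = (3, -1, -3)
Solving gives a = (3, -4, 1).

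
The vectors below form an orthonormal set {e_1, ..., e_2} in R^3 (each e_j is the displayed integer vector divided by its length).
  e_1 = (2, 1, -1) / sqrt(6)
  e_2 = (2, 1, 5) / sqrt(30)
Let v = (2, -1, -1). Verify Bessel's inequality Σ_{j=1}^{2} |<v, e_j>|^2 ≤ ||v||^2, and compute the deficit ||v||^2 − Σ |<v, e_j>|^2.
Σ |<v, e_j>|^2 = 14/5; ||v||^2 = 6; deficit = 16/5

Write each e_j = u_j / sqrt(<u_j, u_j>) where u_j is the displayed integer vector. Then <v, e_j> = <v, u_j> / sqrt(<u_j, u_j>), so |<v, e_j>|^2 = <v, u_j>^2 / <u_j, u_j>.
Coefficients: <v, e_1> = 4/sqrt(6), <v, e_2> = -2/sqrt(30).
Square and sum: Σ |<v, e_j>|^2 = 14/5.
Compute ||v||^2 = v·v = 6.
Deficit = 6 − 14/5 = 16/5 ≥ 0, confirming Bessel's inequality. (The deficit equals ||v − Σ <v,e_j> e_j||^2, the squared distance from v to span{e_j}.)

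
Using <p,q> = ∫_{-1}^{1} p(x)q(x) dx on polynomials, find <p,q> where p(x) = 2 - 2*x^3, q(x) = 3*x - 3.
<p,q> = -72/5

Expand the product: p(x)·q(x) = -6*x^4 + 6*x^3 + 6*x - 6.
∫_{-1}^{1} of each monomial x^k gives [2/(k+1) if k even, 0 if k odd]. Integrating term-by-term (or equivalently evaluating the antiderivative F(x) = -6*x^5/5 + 3*x^4/2 + 3*x^2 - 6*x at the endpoints):
  F(1) − F(−1) = -27/10 − (117/10) = -72/5.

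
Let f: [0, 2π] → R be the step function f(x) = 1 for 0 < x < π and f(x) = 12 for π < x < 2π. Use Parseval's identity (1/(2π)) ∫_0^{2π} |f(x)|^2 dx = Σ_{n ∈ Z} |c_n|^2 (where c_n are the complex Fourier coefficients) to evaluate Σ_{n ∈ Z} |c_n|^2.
Σ |c_n|^2 = 145/2

Parseval equates the L^2 energy of f (normalised by 1/(2π)) with the ℓ^2 sum of its Fourier coefficients: (1/(2π)) ∫_0^{2π} |f|^2 = Σ |c_n|^2.
Compute the left side: (1/(2π)) [∫_0^π 1^2 dx + ∫_π^{2π} 12^2 dx] = (1/(2π)) · (1π + 144π) = (1 + 144)/2 = 145/2.
So Σ_{n ∈ Z} |c_n|^2 = 145/2.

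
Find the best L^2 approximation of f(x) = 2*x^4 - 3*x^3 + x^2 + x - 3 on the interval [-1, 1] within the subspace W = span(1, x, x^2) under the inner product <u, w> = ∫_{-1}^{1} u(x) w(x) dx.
g(x) = 19*x^2/7 - 4*x/5 - 111/35

The best approximation g ∈ W is the orthogonal projection of f onto W. Writing g = a_0 + a_1 x + a_2 x^2, the coefficients solve the normal equations G · a = b where
  G_{ij} = <φ_i, φ_j> and b_i = <f, φ_i>, with φ_0 = 1, φ_1 = x, φ_2 = x^2.
G =
  [2, 0, 2/3]
  [0, 2/3, 0]
  [2/3, 0, 2/5],
b = (-68/15, -8/15, -36/35).
Solving gives a_0 = -111/35, a_1 = -4/5, a_2 = 19/7, so
  g(x) = 19*x^2/7 - 4*x/5 - 111/35.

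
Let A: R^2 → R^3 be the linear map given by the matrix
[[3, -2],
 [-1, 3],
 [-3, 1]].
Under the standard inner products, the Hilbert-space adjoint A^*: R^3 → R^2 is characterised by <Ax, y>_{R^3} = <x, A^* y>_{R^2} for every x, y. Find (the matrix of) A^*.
A^* = A^T =
[[3, -1, -3],
 [-2, 3, 1]]

For real matrices with standard dot products, the defining identity <Ax, y> = <x, A^* y> gives (Ax)^T y = x^T (A^*) y, i.e. x^T A^T y = x^T (A^*) y. Since this holds for all x, y, we must have A^* = A^T. Therefore
A^* =
[[3, -1, -3],
 [-2, 3, 1]].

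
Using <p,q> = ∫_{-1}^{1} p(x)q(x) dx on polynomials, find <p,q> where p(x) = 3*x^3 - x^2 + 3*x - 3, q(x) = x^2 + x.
<p,q> = 4/5

Expand the product: p(x)·q(x) = 3*x^5 + 2*x^4 + 2*x^3 - 3*x.
∫_{-1}^{1} of each monomial x^k gives [2/(k+1) if k even, 0 if k odd]. Integrating term-by-term (or equivalently evaluating the antiderivative F(x) = x^6/2 + 2*x^5/5 + x^4/2 - 3*x^2/2 at the endpoints):
  F(1) − F(−1) = -1/10 − (-9/10) = 4/5.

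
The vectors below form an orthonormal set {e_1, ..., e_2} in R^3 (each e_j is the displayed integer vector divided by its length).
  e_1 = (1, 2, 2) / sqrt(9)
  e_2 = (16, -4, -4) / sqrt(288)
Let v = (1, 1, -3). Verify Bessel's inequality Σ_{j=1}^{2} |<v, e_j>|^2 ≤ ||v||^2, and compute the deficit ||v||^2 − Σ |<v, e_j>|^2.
Σ |<v, e_j>|^2 = 3; ||v||^2 = 11; deficit = 8

Write each e_j = u_j / sqrt(<u_j, u_j>) where u_j is the displayed integer vector. Then <v, e_j> = <v, u_j> / sqrt(<u_j, u_j>), so |<v, e_j>|^2 = <v, u_j>^2 / <u_j, u_j>.
Coefficients: <v, e_1> = -3/sqrt(9), <v, e_2> = 24/sqrt(288).
Square and sum: Σ |<v, e_j>|^2 = 3.
Compute ||v||^2 = v·v = 11.
Deficit = 11 − 3 = 8 ≥ 0, confirming Bessel's inequality. (The deficit equals ||v − Σ <v,e_j> e_j||^2, the squared distance from v to span{e_j}.)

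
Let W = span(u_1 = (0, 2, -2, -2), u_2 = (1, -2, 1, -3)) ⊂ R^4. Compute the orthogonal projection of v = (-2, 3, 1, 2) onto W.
proj_W(v) = (-13/15, 26/15, -13/15, 13/5)

Set up U = [u_1 | ... | u_2] ∈ R^(4×2). The projector onto W = col(U) is P = U (U^T U)^(-1) U^T.
Compute U^T U =
  [12, 0]
  [0, 15],
and U^T v = (0, -13).
Solve U^T U · c = U^T v for the coefficients: c = (0, -13/15). The projection is proj_W(v) = U c.
Check: (v - proj_W(v)) · u_1 = 0  (should be 0).
Check: (v - proj_W(v)) · u_2 = 0  (should be 0).
Result: proj_W(v) = (-13/15, 26/15, -13/15, 13/5).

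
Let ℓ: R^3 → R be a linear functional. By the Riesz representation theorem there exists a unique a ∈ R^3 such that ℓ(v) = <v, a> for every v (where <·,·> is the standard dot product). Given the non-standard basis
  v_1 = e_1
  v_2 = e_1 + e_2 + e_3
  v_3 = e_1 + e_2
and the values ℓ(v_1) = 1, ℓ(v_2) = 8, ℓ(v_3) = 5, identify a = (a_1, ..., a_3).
a = (1, 4, 3)

Write a = (a_1, ..., a_3) in the standard basis. For each basis vector v_i, ℓ(v_i) = <v_i, a> is a linear equation in the a_j's. Collect the n equations into a matrix system V a = ℓ, where row i of V is v_i (expressed in the standard basis). Since V is invertible (lower-triangular with 1s on the diagonal, up to permutation), solve by back-substitution:
  V =
[[1, 0, 0],
 [1, 1, 1],
 [1, 1, 0]]
  V a = (1, 8, 5)
Solving gives a = (1, 4, 3).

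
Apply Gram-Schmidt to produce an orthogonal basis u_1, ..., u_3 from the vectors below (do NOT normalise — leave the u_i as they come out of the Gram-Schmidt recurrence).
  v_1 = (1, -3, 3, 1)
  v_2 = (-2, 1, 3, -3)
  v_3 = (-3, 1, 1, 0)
Orthogonal basis:
  u_1 = (1, -3, 3, 1)
  u_2 = (-41/20, 23/20, 57/20, -61/20)
  u_3 = (-892/459, 19/459, 29/153, 688/459)

Apply the Gram-Schmidt recurrence
  u_1 = v_1
  u_i = v_i − Σ_{j<i} ((v_i · u_j) / (u_j · u_j)) · u_j.

Step by step this gives:
  u_1 = (1, -3, 3, 1)
  u_2 = (-41/20, 23/20, 57/20, -61/20)
  u_3 = (-892/459, 19/459, 29/153, 688/459)

Orthogonality check:
  u_2 · u_1 = 0 (should be 0)
  u_3 · u_1 = 0 (should be 0)
  u_3 · u_2 = 0 (should be 0)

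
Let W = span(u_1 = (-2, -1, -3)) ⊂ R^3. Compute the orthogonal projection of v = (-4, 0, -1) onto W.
proj_W(v) = (-11/7, -11/14, -33/14)

Set up U = [u_1 | ... | u_1] ∈ R^(3×1). The projector onto W = col(U) is P = U (U^T U)^(-1) U^T.
Compute U^T U =
  [14],
and U^T v = (11).
Solve U^T U · c = U^T v for the coefficients: c = (11/14). The projection is proj_W(v) = U c.
Check: (v - proj_W(v)) · u_1 = 0  (should be 0).
Result: proj_W(v) = (-11/7, -11/14, -33/14).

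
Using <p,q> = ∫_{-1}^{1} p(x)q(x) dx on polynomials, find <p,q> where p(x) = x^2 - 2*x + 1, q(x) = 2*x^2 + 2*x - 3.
<p,q> = -128/15

Expand the product: p(x)·q(x) = 2*x^4 - 2*x^3 - 5*x^2 + 8*x - 3.
∫_{-1}^{1} of each monomial x^k gives [2/(k+1) if k even, 0 if k odd]. Integrating term-by-term (or equivalently evaluating the antiderivative F(x) = 2*x^5/5 - x^4/2 - 5*x^3/3 + 4*x^2 - 3*x at the endpoints):
  F(1) − F(−1) = -23/30 − (233/30) = -128/15.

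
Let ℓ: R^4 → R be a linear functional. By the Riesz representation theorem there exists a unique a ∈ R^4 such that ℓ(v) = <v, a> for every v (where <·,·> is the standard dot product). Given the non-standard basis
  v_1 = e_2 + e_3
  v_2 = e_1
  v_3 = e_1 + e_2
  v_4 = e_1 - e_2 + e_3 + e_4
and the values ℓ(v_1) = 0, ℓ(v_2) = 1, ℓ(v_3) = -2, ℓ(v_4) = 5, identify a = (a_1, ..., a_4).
a = (1, -3, 3, -2)

Write a = (a_1, ..., a_4) in the standard basis. For each basis vector v_i, ℓ(v_i) = <v_i, a> is a linear equation in the a_j's. Collect the n equations into a matrix system V a = ℓ, where row i of V is v_i (expressed in the standard basis). Since V is invertible (lower-triangular with 1s on the diagonal, up to permutation), solve by back-substitution:
  V =
[[0, 1, 1, 0],
 [1, 0, 0, 0],
 [1, 1, 0, 0],
 [1, -1, 1, 1]]
  V a = (0, 1, -2, 5)
Solving gives a = (1, -3, 3, -2).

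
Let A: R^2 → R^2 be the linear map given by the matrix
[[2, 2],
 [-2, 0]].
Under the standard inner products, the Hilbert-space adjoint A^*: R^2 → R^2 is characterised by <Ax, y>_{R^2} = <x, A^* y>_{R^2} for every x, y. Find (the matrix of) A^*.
A^* = A^T =
[[2, -2],
 [2, 0]]

For real matrices with standard dot products, the defining identity <Ax, y> = <x, A^* y> gives (Ax)^T y = x^T (A^*) y, i.e. x^T A^T y = x^T (A^*) y. Since this holds for all x, y, we must have A^* = A^T. Therefore
A^* =
[[2, -2],
 [2, 0]].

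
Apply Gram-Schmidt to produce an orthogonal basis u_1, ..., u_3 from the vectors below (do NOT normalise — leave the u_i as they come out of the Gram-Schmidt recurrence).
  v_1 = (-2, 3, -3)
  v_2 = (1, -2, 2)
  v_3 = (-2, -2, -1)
Orthogonal basis:
  u_1 = (-2, 3, -3)
  u_2 = (-3/11, -1/11, 1/11)
  u_3 = (0, -3/2, -3/2)

Apply the Gram-Schmidt recurrence
  u_1 = v_1
  u_i = v_i − Σ_{j<i} ((v_i · u_j) / (u_j · u_j)) · u_j.

Step by step this gives:
  u_1 = (-2, 3, -3)
  u_2 = (-3/11, -1/11, 1/11)
  u_3 = (0, -3/2, -3/2)

Orthogonality check:
  u_2 · u_1 = 0 (should be 0)
  u_3 · u_1 = 0 (should be 0)
  u_3 · u_2 = 0 (should be 0)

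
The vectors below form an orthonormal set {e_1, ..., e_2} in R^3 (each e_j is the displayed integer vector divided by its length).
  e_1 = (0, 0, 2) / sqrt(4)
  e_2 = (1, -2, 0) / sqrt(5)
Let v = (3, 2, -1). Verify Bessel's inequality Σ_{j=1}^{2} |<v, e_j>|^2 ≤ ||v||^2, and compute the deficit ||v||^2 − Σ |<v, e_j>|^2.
Σ |<v, e_j>|^2 = 6/5; ||v||^2 = 14; deficit = 64/5

Write each e_j = u_j / sqrt(<u_j, u_j>) where u_j is the displayed integer vector. Then <v, e_j> = <v, u_j> / sqrt(<u_j, u_j>), so |<v, e_j>|^2 = <v, u_j>^2 / <u_j, u_j>.
Coefficients: <v, e_1> = -2/sqrt(4), <v, e_2> = -1/sqrt(5).
Square and sum: Σ |<v, e_j>|^2 = 6/5.
Compute ||v||^2 = v·v = 14.
Deficit = 14 − 6/5 = 64/5 ≥ 0, confirming Bessel's inequality. (The deficit equals ||v − Σ <v,e_j> e_j||^2, the squared distance from v to span{e_j}.)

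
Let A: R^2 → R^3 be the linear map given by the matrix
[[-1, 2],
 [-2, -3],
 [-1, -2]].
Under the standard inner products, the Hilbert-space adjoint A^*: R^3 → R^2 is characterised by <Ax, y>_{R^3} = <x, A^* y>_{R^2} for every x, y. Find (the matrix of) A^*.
A^* = A^T =
[[-1, -2, -1],
 [2, -3, -2]]

For real matrices with standard dot products, the defining identity <Ax, y> = <x, A^* y> gives (Ax)^T y = x^T (A^*) y, i.e. x^T A^T y = x^T (A^*) y. Since this holds for all x, y, we must have A^* = A^T. Therefore
A^* =
[[-1, -2, -1],
 [2, -3, -2]].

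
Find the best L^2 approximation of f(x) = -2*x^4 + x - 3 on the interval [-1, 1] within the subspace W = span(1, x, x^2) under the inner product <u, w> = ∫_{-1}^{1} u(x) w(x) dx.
g(x) = -12*x^2/7 + x - 99/35

The best approximation g ∈ W is the orthogonal projection of f onto W. Writing g = a_0 + a_1 x + a_2 x^2, the coefficients solve the normal equations G · a = b where
  G_{ij} = <φ_i, φ_j> and b_i = <f, φ_i>, with φ_0 = 1, φ_1 = x, φ_2 = x^2.
G =
  [2, 0, 2/3]
  [0, 2/3, 0]
  [2/3, 0, 2/5],
b = (-34/5, 2/3, -18/7).
Solving gives a_0 = -99/35, a_1 = 1, a_2 = -12/7, so
  g(x) = -12*x^2/7 + x - 99/35.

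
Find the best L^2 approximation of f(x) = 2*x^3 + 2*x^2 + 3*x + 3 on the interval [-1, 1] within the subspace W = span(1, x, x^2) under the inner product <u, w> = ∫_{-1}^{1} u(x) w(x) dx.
g(x) = 2*x^2 + 21*x/5 + 3

The best approximation g ∈ W is the orthogonal projection of f onto W. Writing g = a_0 + a_1 x + a_2 x^2, the coefficients solve the normal equations G · a = b where
  G_{ij} = <φ_i, φ_j> and b_i = <f, φ_i>, with φ_0 = 1, φ_1 = x, φ_2 = x^2.
G =
  [2, 0, 2/3]
  [0, 2/3, 0]
  [2/3, 0, 2/5],
b = (22/3, 14/5, 14/5).
Solving gives a_0 = 3, a_1 = 21/5, a_2 = 2, so
  g(x) = 2*x^2 + 21*x/5 + 3.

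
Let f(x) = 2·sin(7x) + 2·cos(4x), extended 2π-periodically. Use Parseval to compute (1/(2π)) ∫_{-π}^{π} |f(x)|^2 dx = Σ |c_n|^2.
Σ |c_n|^2 = 4

Expand |f|^2 and use orthogonality of {sin(nx), cos(mx)} on [-π, π]:
  ∫_{-π}^{π} sin(nx)^2 dx = π, ∫ cos(mx)^2 dx = π, and cross terms integrate to 0.
So ∫_{-π}^{π} f(x)^2 dx = 2^2 · π + 2^2 · π = (4 + 4)π.
Divide by 2π: (4 + 4)/2 = 4.
By Parseval, this equals Σ |c_n|^2.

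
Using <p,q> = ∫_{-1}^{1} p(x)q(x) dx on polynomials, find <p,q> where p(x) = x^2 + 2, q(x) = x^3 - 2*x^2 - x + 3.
<p,q> = 158/15

Expand the product: p(x)·q(x) = x^5 - 2*x^4 + x^3 - x^2 - 2*x + 6.
∫_{-1}^{1} of each monomial x^k gives [2/(k+1) if k even, 0 if k odd]. Integrating term-by-term (or equivalently evaluating the antiderivative F(x) = x^6/6 - 2*x^5/5 + x^4/4 - x^3/3 - x^2 + 6*x at the endpoints):
  F(1) − F(−1) = 281/60 − (-117/20) = 158/15.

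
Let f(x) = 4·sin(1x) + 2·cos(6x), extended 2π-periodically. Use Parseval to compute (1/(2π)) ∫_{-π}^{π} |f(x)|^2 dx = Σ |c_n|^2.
Σ |c_n|^2 = 10

Expand |f|^2 and use orthogonality of {sin(nx), cos(mx)} on [-π, π]:
  ∫_{-π}^{π} sin(nx)^2 dx = π, ∫ cos(mx)^2 dx = π, and cross terms integrate to 0.
So ∫_{-π}^{π} f(x)^2 dx = 4^2 · π + 2^2 · π = (16 + 4)π.
Divide by 2π: (16 + 4)/2 = 10.
By Parseval, this equals Σ |c_n|^2.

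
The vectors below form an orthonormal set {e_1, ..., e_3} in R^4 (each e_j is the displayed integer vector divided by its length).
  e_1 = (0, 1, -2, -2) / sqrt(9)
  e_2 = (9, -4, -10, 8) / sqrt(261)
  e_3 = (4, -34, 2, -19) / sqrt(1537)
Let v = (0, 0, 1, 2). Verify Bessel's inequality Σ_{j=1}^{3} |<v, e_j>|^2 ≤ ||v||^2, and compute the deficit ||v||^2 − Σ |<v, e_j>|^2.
Σ |<v, e_j>|^2 = 264/53; ||v||^2 = 5; deficit = 1/53

Write each e_j = u_j / sqrt(<u_j, u_j>) where u_j is the displayed integer vector. Then <v, e_j> = <v, u_j> / sqrt(<u_j, u_j>), so |<v, e_j>|^2 = <v, u_j>^2 / <u_j, u_j>.
Coefficients: <v, e_1> = -6/sqrt(9), <v, e_2> = 6/sqrt(261), <v, e_3> = -36/sqrt(1537).
Square and sum: Σ |<v, e_j>|^2 = 264/53.
Compute ||v||^2 = v·v = 5.
Deficit = 5 − 264/53 = 1/53 ≥ 0, confirming Bessel's inequality. (The deficit equals ||v − Σ <v,e_j> e_j||^2, the squared distance from v to span{e_j}.)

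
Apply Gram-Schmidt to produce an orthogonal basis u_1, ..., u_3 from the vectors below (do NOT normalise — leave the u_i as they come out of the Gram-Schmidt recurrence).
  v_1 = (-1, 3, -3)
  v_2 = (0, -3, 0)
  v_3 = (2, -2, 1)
Orthogonal basis:
  u_1 = (-1, 3, -3)
  u_2 = (-9/19, -30/19, -27/19)
  u_3 = (3/2, 0, -1/2)

Apply the Gram-Schmidt recurrence
  u_1 = v_1
  u_i = v_i − Σ_{j<i} ((v_i · u_j) / (u_j · u_j)) · u_j.

Step by step this gives:
  u_1 = (-1, 3, -3)
  u_2 = (-9/19, -30/19, -27/19)
  u_3 = (3/2, 0, -1/2)

Orthogonality check:
  u_2 · u_1 = 0 (should be 0)
  u_3 · u_1 = 0 (should be 0)
  u_3 · u_2 = 0 (should be 0)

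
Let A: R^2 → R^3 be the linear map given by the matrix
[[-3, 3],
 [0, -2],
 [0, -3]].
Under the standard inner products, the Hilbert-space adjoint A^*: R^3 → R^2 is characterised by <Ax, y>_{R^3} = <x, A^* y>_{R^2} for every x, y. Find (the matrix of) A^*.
A^* = A^T =
[[-3, 0, 0],
 [3, -2, -3]]

For real matrices with standard dot products, the defining identity <Ax, y> = <x, A^* y> gives (Ax)^T y = x^T (A^*) y, i.e. x^T A^T y = x^T (A^*) y. Since this holds for all x, y, we must have A^* = A^T. Therefore
A^* =
[[-3, 0, 0],
 [3, -2, -3]].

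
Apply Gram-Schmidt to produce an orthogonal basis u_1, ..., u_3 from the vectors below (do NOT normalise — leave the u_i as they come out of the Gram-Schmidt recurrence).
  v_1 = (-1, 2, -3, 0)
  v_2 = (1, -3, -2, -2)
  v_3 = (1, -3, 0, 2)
Orthogonal basis:
  u_1 = (-1, 2, -3, 0)
  u_2 = (13/14, -20/7, -31/14, -2)
  u_3 = (54/251, -282/251, -206/251, 656/251)

Apply the Gram-Schmidt recurrence
  u_1 = v_1
  u_i = v_i − Σ_{j<i} ((v_i · u_j) / (u_j · u_j)) · u_j.

Step by step this gives:
  u_1 = (-1, 2, -3, 0)
  u_2 = (13/14, -20/7, -31/14, -2)
  u_3 = (54/251, -282/251, -206/251, 656/251)

Orthogonality check:
  u_2 · u_1 = 0 (should be 0)
  u_3 · u_1 = 0 (should be 0)
  u_3 · u_2 = 0 (should be 0)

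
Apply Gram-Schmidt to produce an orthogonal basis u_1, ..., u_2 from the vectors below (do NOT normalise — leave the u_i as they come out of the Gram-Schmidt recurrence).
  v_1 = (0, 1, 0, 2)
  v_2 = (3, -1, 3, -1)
Orthogonal basis:
  u_1 = (0, 1, 0, 2)
  u_2 = (3, -2/5, 3, 1/5)

Apply the Gram-Schmidt recurrence
  u_1 = v_1
  u_i = v_i − Σ_{j<i} ((v_i · u_j) / (u_j · u_j)) · u_j.

Step by step this gives:
  u_1 = (0, 1, 0, 2)
  u_2 = (3, -2/5, 3, 1/5)

Orthogonality check:
  u_2 · u_1 = 0 (should be 0)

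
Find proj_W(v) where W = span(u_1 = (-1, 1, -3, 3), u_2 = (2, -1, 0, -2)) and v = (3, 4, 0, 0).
proj_W(v) = (71/99, -2/9, -9/11, -17/99)

Set up U = [u_1 | ... | u_2] ∈ R^(4×2). The projector onto W = col(U) is P = U (U^T U)^(-1) U^T.
Compute U^T U =
  [20, -9]
  [-9, 9],
and U^T v = (1, 2).
Solve U^T U · c = U^T v for the coefficients: c = (3/11, 49/99). The projection is proj_W(v) = U c.
Check: (v - proj_W(v)) · u_1 = 0  (should be 0).
Check: (v - proj_W(v)) · u_2 = 0  (should be 0).
Result: proj_W(v) = (71/99, -2/9, -9/11, -17/99).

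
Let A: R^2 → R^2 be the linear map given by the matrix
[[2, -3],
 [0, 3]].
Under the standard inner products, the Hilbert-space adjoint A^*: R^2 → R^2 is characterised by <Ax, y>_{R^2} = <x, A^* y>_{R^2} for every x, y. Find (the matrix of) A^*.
A^* = A^T =
[[2, 0],
 [-3, 3]]

For real matrices with standard dot products, the defining identity <Ax, y> = <x, A^* y> gives (Ax)^T y = x^T (A^*) y, i.e. x^T A^T y = x^T (A^*) y. Since this holds for all x, y, we must have A^* = A^T. Therefore
A^* =
[[2, 0],
 [-3, 3]].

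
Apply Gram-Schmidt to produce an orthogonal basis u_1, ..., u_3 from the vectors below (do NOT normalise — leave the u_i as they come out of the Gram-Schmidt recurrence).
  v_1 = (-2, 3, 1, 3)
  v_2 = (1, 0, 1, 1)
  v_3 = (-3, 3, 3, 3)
Orthogonal basis:
  u_1 = (-2, 3, 1, 3)
  u_2 = (27/23, -6/23, 21/23, 17/23)
  u_3 = (-12/13, -6/13, 21/13, -9/13)

Apply the Gram-Schmidt recurrence
  u_1 = v_1
  u_i = v_i − Σ_{j<i} ((v_i · u_j) / (u_j · u_j)) · u_j.

Step by step this gives:
  u_1 = (-2, 3, 1, 3)
  u_2 = (27/23, -6/23, 21/23, 17/23)
  u_3 = (-12/13, -6/13, 21/13, -9/13)

Orthogonality check:
  u_2 · u_1 = 0 (should be 0)
  u_3 · u_1 = 0 (should be 0)
  u_3 · u_2 = 0 (should be 0)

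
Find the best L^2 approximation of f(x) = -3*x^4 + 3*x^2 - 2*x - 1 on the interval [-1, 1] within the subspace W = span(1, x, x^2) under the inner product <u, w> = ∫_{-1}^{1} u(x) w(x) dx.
g(x) = 3*x^2/7 - 2*x - 26/35

The best approximation g ∈ W is the orthogonal projection of f onto W. Writing g = a_0 + a_1 x + a_2 x^2, the coefficients solve the normal equations G · a = b where
  G_{ij} = <φ_i, φ_j> and b_i = <f, φ_i>, with φ_0 = 1, φ_1 = x, φ_2 = x^2.
G =
  [2, 0, 2/3]
  [0, 2/3, 0]
  [2/3, 0, 2/5],
b = (-6/5, -4/3, -34/105).
Solving gives a_0 = -26/35, a_1 = -2, a_2 = 3/7, so
  g(x) = 3*x^2/7 - 2*x - 26/35.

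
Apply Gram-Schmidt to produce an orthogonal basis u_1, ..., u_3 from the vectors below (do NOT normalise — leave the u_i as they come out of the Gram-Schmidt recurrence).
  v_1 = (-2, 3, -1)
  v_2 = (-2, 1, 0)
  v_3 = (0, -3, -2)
Orthogonal basis:
  u_1 = (-2, 3, -1)
  u_2 = (-1, -1/2, 1/2)
  u_3 = (-2/3, -4/3, -8/3)

Apply the Gram-Schmidt recurrence
  u_1 = v_1
  u_i = v_i − Σ_{j<i} ((v_i · u_j) / (u_j · u_j)) · u_j.

Step by step this gives:
  u_1 = (-2, 3, -1)
  u_2 = (-1, -1/2, 1/2)
  u_3 = (-2/3, -4/3, -8/3)

Orthogonality check:
  u_2 · u_1 = 0 (should be 0)
  u_3 · u_1 = 0 (should be 0)
  u_3 · u_2 = 0 (should be 0)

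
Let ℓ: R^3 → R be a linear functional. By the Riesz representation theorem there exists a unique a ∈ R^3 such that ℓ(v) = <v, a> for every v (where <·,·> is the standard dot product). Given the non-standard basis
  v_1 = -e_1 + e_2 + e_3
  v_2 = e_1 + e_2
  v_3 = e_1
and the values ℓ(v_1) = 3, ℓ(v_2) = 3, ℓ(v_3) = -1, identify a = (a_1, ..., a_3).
a = (-1, 4, -2)

Write a = (a_1, ..., a_3) in the standard basis. For each basis vector v_i, ℓ(v_i) = <v_i, a> is a linear equation in the a_j's. Collect the n equations into a matrix system V a = ℓ, where row i of V is v_i (expressed in the standard basis). Since V is invertible (lower-triangular with 1s on the diagonal, up to permutation), solve by back-substitution:
  V =
[[-1, 1, 1],
 [1, 1, 0],
 [1, 0, 0]]
  V a = (3, 3, -1)
Solving gives a = (-1, 4, -2).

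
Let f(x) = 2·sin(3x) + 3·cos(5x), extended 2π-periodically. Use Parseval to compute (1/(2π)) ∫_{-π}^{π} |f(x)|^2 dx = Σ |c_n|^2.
Σ |c_n|^2 = 13/2

Expand |f|^2 and use orthogonality of {sin(nx), cos(mx)} on [-π, π]:
  ∫_{-π}^{π} sin(nx)^2 dx = π, ∫ cos(mx)^2 dx = π, and cross terms integrate to 0.
So ∫_{-π}^{π} f(x)^2 dx = 2^2 · π + 3^2 · π = (4 + 9)π.
Divide by 2π: (4 + 9)/2 = 13/2.
By Parseval, this equals Σ |c_n|^2.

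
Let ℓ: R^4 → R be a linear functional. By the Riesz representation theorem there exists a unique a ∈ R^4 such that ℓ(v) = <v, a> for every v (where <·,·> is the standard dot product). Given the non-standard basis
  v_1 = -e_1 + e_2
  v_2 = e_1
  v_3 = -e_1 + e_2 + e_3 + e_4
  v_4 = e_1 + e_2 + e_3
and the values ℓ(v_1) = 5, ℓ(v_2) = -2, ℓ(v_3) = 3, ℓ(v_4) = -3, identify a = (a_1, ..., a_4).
a = (-2, 3, -4, 2)

Write a = (a_1, ..., a_4) in the standard basis. For each basis vector v_i, ℓ(v_i) = <v_i, a> is a linear equation in the a_j's. Collect the n equations into a matrix system V a = ℓ, where row i of V is v_i (expressed in the standard basis). Since V is invertible (lower-triangular with 1s on the diagonal, up to permutation), solve by back-substitution:
  V =
[[-1, 1, 0, 0],
 [1, 0, 0, 0],
 [-1, 1, 1, 1],
 [1, 1, 1, 0]]
  V a = (5, -2, 3, -3)
Solving gives a = (-2, 3, -4, 2).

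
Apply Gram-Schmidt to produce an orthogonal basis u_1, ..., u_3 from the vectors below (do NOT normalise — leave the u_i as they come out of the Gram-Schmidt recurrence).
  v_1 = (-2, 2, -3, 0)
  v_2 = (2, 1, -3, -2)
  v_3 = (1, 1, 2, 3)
Orthogonal basis:
  u_1 = (-2, 2, -3, 0)
  u_2 = (48/17, 3/17, -30/17, -2)
  u_3 = (389/257, 458/257, 46/257, 549/257)

Apply the Gram-Schmidt recurrence
  u_1 = v_1
  u_i = v_i − Σ_{j<i} ((v_i · u_j) / (u_j · u_j)) · u_j.

Step by step this gives:
  u_1 = (-2, 2, -3, 0)
  u_2 = (48/17, 3/17, -30/17, -2)
  u_3 = (389/257, 458/257, 46/257, 549/257)

Orthogonality check:
  u_2 · u_1 = 0 (should be 0)
  u_3 · u_1 = 0 (should be 0)
  u_3 · u_2 = 0 (should be 0)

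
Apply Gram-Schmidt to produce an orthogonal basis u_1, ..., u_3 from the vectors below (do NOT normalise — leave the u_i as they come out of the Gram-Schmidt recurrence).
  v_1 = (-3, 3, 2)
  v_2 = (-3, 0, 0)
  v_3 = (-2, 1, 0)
Orthogonal basis:
  u_1 = (-3, 3, 2)
  u_2 = (-39/22, -27/22, -9/11)
  u_3 = (0, 4/13, -6/13)

Apply the Gram-Schmidt recurrence
  u_1 = v_1
  u_i = v_i − Σ_{j<i} ((v_i · u_j) / (u_j · u_j)) · u_j.

Step by step this gives:
  u_1 = (-3, 3, 2)
  u_2 = (-39/22, -27/22, -9/11)
  u_3 = (0, 4/13, -6/13)

Orthogonality check:
  u_2 · u_1 = 0 (should be 0)
  u_3 · u_1 = 0 (should be 0)
  u_3 · u_2 = 0 (should be 0)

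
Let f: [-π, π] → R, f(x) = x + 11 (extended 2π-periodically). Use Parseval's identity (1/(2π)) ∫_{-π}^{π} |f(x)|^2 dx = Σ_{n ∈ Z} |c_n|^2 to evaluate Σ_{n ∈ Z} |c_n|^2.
Σ |c_n|^2 = π^2/3 + 121

Expand and integrate term by term over [-π, π]:
  ∫ (x)^2 dx = 1·(2π^3/3); ∫ 2·1·(11)·x dx = 0 (odd integrand); ∫ 11^2 dx = 121·2π.
So (1/(2π)) ∫_{-π}^{π} (x + 11)^2 dx = 1π^2/3 + 121 = π^2/3 + 121.
Parseval ⇒ Σ |c_n|^2 = π^2/3 + 121.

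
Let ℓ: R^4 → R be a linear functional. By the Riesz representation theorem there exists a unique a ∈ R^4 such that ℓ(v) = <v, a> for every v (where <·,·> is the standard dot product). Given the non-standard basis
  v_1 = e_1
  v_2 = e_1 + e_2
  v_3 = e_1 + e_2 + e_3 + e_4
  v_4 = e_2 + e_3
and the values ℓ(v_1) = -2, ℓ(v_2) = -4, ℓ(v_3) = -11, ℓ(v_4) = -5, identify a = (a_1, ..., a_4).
a = (-2, -2, -3, -4)

Write a = (a_1, ..., a_4) in the standard basis. For each basis vector v_i, ℓ(v_i) = <v_i, a> is a linear equation in the a_j's. Collect the n equations into a matrix system V a = ℓ, where row i of V is v_i (expressed in the standard basis). Since V is invertible (lower-triangular with 1s on the diagonal, up to permutation), solve by back-substitution:
  V =
[[1, 0, 0, 0],
 [1, 1, 0, 0],
 [1, 1, 1, 1],
 [0, 1, 1, 0]]
  V a = (-2, -4, -11, -5)
Solving gives a = (-2, -2, -3, -4).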